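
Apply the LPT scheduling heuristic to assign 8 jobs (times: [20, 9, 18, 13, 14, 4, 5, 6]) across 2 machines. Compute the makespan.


Sort jobs in decreasing order (LPT): [20, 18, 14, 13, 9, 6, 5, 4]
Assign each job to the least loaded machine:
  Machine 1: jobs [20, 13, 6, 5], load = 44
  Machine 2: jobs [18, 14, 9, 4], load = 45
Makespan = max load = 45

45


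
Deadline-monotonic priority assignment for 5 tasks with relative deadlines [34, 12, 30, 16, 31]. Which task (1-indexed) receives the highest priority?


Sort tasks by relative deadline (ascending):
  Task 2: deadline = 12
  Task 4: deadline = 16
  Task 3: deadline = 30
  Task 5: deadline = 31
  Task 1: deadline = 34
Priority order (highest first): [2, 4, 3, 5, 1]
Highest priority task = 2

2


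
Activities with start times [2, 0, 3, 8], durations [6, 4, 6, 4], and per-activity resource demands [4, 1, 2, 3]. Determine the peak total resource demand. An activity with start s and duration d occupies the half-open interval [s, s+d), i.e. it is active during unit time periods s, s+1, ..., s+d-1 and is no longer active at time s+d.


Each activity i is active on [start_i, start_i + duration_i).
Compute total resource usage per time slot:
  t=0: active resources = [1], total = 1
  t=1: active resources = [1], total = 1
  t=2: active resources = [4, 1], total = 5
  t=3: active resources = [4, 1, 2], total = 7
  t=4: active resources = [4, 2], total = 6
  t=5: active resources = [4, 2], total = 6
  t=6: active resources = [4, 2], total = 6
  t=7: active resources = [4, 2], total = 6
  t=8: active resources = [2, 3], total = 5
  t=9: active resources = [3], total = 3
  t=10: active resources = [3], total = 3
  t=11: active resources = [3], total = 3
Peak resource demand = 7

7


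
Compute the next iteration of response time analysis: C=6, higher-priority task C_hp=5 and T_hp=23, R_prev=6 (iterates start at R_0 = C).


R_next = C + ceil(R_prev / T_hp) * C_hp
ceil(6 / 23) = ceil(0.2609) = 1
Interference = 1 * 5 = 5
R_next = 6 + 5 = 11

11


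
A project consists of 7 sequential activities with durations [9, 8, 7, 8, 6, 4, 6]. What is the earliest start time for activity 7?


Activity 7 starts after activities 1 through 6 complete.
Predecessor durations: [9, 8, 7, 8, 6, 4]
ES = 9 + 8 + 7 + 8 + 6 + 4 = 42

42


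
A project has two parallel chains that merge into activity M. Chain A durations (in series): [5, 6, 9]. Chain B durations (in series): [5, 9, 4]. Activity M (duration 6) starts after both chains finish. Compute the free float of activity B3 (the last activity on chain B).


ES(B3) = sum of predecessors on chain B = 14
EF(B3) = ES + duration = 14 + 4 = 18
Successor of B3 is M. ES(M) = max(sum(A), sum(B)) = max(20, 18) = 20
Free float = ES(successor) - EF(current) = 20 - 18 = 2

2


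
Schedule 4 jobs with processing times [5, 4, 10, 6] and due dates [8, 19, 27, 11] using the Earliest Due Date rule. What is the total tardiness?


Sort by due date (EDD order): [(5, 8), (6, 11), (4, 19), (10, 27)]
Compute completion times and tardiness:
  Job 1: p=5, d=8, C=5, tardiness=max(0,5-8)=0
  Job 2: p=6, d=11, C=11, tardiness=max(0,11-11)=0
  Job 3: p=4, d=19, C=15, tardiness=max(0,15-19)=0
  Job 4: p=10, d=27, C=25, tardiness=max(0,25-27)=0
Total tardiness = 0

0


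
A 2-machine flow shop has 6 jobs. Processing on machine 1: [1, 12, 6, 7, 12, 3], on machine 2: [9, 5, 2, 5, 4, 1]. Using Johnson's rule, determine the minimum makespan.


Apply Johnson's rule:
  Group 1 (a <= b): [(1, 1, 9)]
  Group 2 (a > b): [(2, 12, 5), (4, 7, 5), (5, 12, 4), (3, 6, 2), (6, 3, 1)]
Optimal job order: [1, 2, 4, 5, 3, 6]
Schedule:
  Job 1: M1 done at 1, M2 done at 10
  Job 2: M1 done at 13, M2 done at 18
  Job 4: M1 done at 20, M2 done at 25
  Job 5: M1 done at 32, M2 done at 36
  Job 3: M1 done at 38, M2 done at 40
  Job 6: M1 done at 41, M2 done at 42
Makespan = 42

42


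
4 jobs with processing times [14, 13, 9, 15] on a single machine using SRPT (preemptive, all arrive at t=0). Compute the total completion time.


Since all jobs arrive at t=0, SRPT equals SPT ordering.
SPT order: [9, 13, 14, 15]
Completion times:
  Job 1: p=9, C=9
  Job 2: p=13, C=22
  Job 3: p=14, C=36
  Job 4: p=15, C=51
Total completion time = 9 + 22 + 36 + 51 = 118

118


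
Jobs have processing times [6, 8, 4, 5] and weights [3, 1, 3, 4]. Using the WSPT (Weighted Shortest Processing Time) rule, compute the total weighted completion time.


Compute p/w ratios and sort ascending (WSPT): [(5, 4), (4, 3), (6, 3), (8, 1)]
Compute weighted completion times:
  Job (p=5,w=4): C=5, w*C=4*5=20
  Job (p=4,w=3): C=9, w*C=3*9=27
  Job (p=6,w=3): C=15, w*C=3*15=45
  Job (p=8,w=1): C=23, w*C=1*23=23
Total weighted completion time = 115

115


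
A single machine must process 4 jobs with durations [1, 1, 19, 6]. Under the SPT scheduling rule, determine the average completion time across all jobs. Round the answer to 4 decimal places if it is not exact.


Sort jobs by processing time (SPT order): [1, 1, 6, 19]
Compute completion times sequentially:
  Job 1: processing = 1, completes at 1
  Job 2: processing = 1, completes at 2
  Job 3: processing = 6, completes at 8
  Job 4: processing = 19, completes at 27
Sum of completion times = 38
Average completion time = 38/4 = 9.5

9.5


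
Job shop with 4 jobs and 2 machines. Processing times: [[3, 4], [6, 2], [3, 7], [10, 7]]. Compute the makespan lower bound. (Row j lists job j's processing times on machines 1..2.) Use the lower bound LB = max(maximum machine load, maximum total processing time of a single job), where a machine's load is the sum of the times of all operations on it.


Machine loads:
  Machine 1: 3 + 6 + 3 + 10 = 22
  Machine 2: 4 + 2 + 7 + 7 = 20
Max machine load = 22
Job totals:
  Job 1: 7
  Job 2: 8
  Job 3: 10
  Job 4: 17
Max job total = 17
Lower bound = max(22, 17) = 22

22


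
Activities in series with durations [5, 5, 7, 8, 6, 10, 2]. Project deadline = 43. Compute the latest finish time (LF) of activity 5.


LF(activity 5) = deadline - sum of successor durations
Successors: activities 6 through 7 with durations [10, 2]
Sum of successor durations = 12
LF = 43 - 12 = 31

31


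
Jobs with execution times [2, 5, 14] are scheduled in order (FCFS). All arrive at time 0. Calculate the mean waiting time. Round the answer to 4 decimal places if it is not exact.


FCFS order (as given): [2, 5, 14]
Waiting times:
  Job 1: wait = 0
  Job 2: wait = 2
  Job 3: wait = 7
Sum of waiting times = 9
Average waiting time = 9/3 = 3.0

3.0


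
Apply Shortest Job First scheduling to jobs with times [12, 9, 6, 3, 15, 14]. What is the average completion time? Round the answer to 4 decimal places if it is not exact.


SJF order (ascending): [3, 6, 9, 12, 14, 15]
Completion times:
  Job 1: burst=3, C=3
  Job 2: burst=6, C=9
  Job 3: burst=9, C=18
  Job 4: burst=12, C=30
  Job 5: burst=14, C=44
  Job 6: burst=15, C=59
Average completion = 163/6 = 27.1667

27.1667


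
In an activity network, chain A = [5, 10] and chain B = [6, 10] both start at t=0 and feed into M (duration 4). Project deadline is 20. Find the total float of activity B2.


Forward pass: ES(B2) = sum of predecessors on chain B = 6
EF = ES + duration = 6 + 10 = 16
Backward pass: LF(M) = deadline = 20; LS(M) = 20 - 4 = 16
LF(B2) = LS(M) - sum(successors on chain B) = 16 - 0 = 16
LS = LF - duration = 16 - 10 = 6
Total float = LS - ES = 6 - 6 = 0

0


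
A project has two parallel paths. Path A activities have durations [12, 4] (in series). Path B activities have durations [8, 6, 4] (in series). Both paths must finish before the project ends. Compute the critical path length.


Path A total = 12 + 4 = 16
Path B total = 8 + 6 + 4 = 18
Critical path = longest path = max(16, 18) = 18

18


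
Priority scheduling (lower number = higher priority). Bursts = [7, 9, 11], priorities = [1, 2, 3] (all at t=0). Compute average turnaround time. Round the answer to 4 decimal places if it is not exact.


Sort by priority (ascending = highest first):
Order: [(1, 7), (2, 9), (3, 11)]
Completion times:
  Priority 1, burst=7, C=7
  Priority 2, burst=9, C=16
  Priority 3, burst=11, C=27
Average turnaround = 50/3 = 16.6667

16.6667


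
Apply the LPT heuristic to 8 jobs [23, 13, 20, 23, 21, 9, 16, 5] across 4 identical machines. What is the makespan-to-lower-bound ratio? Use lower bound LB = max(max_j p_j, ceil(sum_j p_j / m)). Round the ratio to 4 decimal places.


LPT order: [23, 23, 21, 20, 16, 13, 9, 5]
Machine loads after assignment: [32, 28, 34, 36]
LPT makespan = 36
Lower bound = max(max_job, ceil(total/4)) = max(23, 33) = 33
Ratio = 36 / 33 = 1.0909

1.0909


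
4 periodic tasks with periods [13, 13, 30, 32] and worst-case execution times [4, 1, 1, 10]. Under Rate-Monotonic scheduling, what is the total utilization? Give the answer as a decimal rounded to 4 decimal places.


Compute individual utilizations (exact fractions):
  Task 1: C/T = 4/13 (approx. 0.3077)
  Task 2: C/T = 1/13 (approx. 0.0769)
  Task 3: C/T = 1/30 (approx. 0.0333)
  Task 4: C/T = 10/32 = 5/16 (approx. 0.3125)
Total utilization U = 4/13 + 1/13 + 1/30 + 5/16 = 2279/3120
Rounded to 4 decimal places: U = 0.7304
RM (Liu & Layland) bound for 4 tasks = 0.756828; compare with U = 2279/3120 (approx. 0.730449)
U <= bound, so schedulable by RM sufficient condition.

0.7304


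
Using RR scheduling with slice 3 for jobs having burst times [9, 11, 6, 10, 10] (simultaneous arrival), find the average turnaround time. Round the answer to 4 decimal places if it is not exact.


Time quantum = 3
Execution trace:
  J1 runs 3 units, time = 3
  J2 runs 3 units, time = 6
  J3 runs 3 units, time = 9
  J4 runs 3 units, time = 12
  J5 runs 3 units, time = 15
  J1 runs 3 units, time = 18
  J2 runs 3 units, time = 21
  J3 runs 3 units, time = 24
  J4 runs 3 units, time = 27
  J5 runs 3 units, time = 30
  J1 runs 3 units, time = 33
  J2 runs 3 units, time = 36
  J4 runs 3 units, time = 39
  J5 runs 3 units, time = 42
  J2 runs 2 units, time = 44
  J4 runs 1 units, time = 45
  J5 runs 1 units, time = 46
Finish times: [33, 44, 24, 45, 46]
Average turnaround = 192/5 = 38.4

38.4


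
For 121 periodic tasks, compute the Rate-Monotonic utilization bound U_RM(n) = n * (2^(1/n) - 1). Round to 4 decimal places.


Compute 2^(1/121) = 1.0057449283
Subtract 1: 1.0057449283 - 1 = 0.0057449283
Multiply by n: 121 * 0.0057449283 = 0.6951363243
Round to 4 dp: 0.6951

0.6951


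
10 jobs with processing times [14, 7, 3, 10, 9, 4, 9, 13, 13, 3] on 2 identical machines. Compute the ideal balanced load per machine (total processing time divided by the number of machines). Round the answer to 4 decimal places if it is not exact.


Total processing time = 14 + 7 + 3 + 10 + 9 + 4 + 9 + 13 + 13 + 3 = 85
Number of machines = 2
Ideal balanced load = 85 / 2 = 42.5

42.5


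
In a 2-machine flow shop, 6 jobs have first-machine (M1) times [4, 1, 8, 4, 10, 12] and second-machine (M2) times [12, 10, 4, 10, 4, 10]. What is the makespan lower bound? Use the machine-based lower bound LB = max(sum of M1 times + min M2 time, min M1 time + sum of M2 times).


LB1 = sum(M1 times) + min(M2 times) = 39 + 4 = 43
LB2 = min(M1 times) + sum(M2 times) = 1 + 50 = 51
Lower bound = max(LB1, LB2) = max(43, 51) = 51

51


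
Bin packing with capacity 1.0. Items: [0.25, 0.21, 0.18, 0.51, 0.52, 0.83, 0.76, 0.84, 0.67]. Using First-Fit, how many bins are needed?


Place items sequentially using First-Fit:
  Item 0.25 -> new Bin 1
  Item 0.21 -> Bin 1 (now 0.46)
  Item 0.18 -> Bin 1 (now 0.64)
  Item 0.51 -> new Bin 2
  Item 0.52 -> new Bin 3
  Item 0.83 -> new Bin 4
  Item 0.76 -> new Bin 5
  Item 0.84 -> new Bin 6
  Item 0.67 -> new Bin 7
Total bins used = 7

7


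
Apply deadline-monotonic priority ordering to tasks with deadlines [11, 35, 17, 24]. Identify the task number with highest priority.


Sort tasks by relative deadline (ascending):
  Task 1: deadline = 11
  Task 3: deadline = 17
  Task 4: deadline = 24
  Task 2: deadline = 35
Priority order (highest first): [1, 3, 4, 2]
Highest priority task = 1

1


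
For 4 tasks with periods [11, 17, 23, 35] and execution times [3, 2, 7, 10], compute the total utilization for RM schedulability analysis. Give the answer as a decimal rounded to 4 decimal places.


Compute individual utilizations (exact fractions):
  Task 1: C/T = 3/11 (approx. 0.2727)
  Task 2: C/T = 2/17 (approx. 0.1176)
  Task 3: C/T = 7/23 (approx. 0.3043)
  Task 4: C/T = 10/35 = 2/7 (approx. 0.2857)
Total utilization U = 3/11 + 2/17 + 7/23 + 2/7 = 29518/30107
Rounded to 4 decimal places: U = 0.9804
RM (Liu & Layland) bound for 4 tasks = 0.756828; compare with U = 29518/30107 (approx. 0.980436)
bound < U <= 1, so the RM sufficient condition is not met (inconclusive; an exact test such as response-time analysis is needed).

0.9804


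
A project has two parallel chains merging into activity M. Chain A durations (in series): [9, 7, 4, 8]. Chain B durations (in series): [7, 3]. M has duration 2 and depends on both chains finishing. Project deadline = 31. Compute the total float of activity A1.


Forward pass: ES(A1) = sum of predecessors on chain A = 0
EF = ES + duration = 0 + 9 = 9
Backward pass: LF(M) = deadline = 31; LS(M) = 31 - 2 = 29
LF(A1) = LS(M) - sum(successors on chain A) = 29 - 19 = 10
LS = LF - duration = 10 - 9 = 1
Total float = LS - ES = 1 - 0 = 1

1


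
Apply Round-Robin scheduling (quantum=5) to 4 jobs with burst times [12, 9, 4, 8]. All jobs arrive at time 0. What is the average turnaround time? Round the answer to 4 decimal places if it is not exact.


Time quantum = 5
Execution trace:
  J1 runs 5 units, time = 5
  J2 runs 5 units, time = 10
  J3 runs 4 units, time = 14
  J4 runs 5 units, time = 19
  J1 runs 5 units, time = 24
  J2 runs 4 units, time = 28
  J4 runs 3 units, time = 31
  J1 runs 2 units, time = 33
Finish times: [33, 28, 14, 31]
Average turnaround = 106/4 = 26.5

26.5


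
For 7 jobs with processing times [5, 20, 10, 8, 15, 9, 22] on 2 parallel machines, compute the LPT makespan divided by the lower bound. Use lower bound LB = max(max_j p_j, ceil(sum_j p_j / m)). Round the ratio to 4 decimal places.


LPT order: [22, 20, 15, 10, 9, 8, 5]
Machine loads after assignment: [46, 43]
LPT makespan = 46
Lower bound = max(max_job, ceil(total/2)) = max(22, 45) = 45
Ratio = 46 / 45 = 1.0222

1.0222


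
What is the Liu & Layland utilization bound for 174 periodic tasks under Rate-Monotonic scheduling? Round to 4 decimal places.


Compute 2^(1/174) = 1.0039915496
Subtract 1: 1.0039915496 - 1 = 0.0039915496
Multiply by n: 174 * 0.0039915496 = 0.6945296304
Round to 4 dp: 0.6945

0.6945


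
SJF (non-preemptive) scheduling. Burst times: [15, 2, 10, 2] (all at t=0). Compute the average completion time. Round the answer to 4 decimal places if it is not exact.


SJF order (ascending): [2, 2, 10, 15]
Completion times:
  Job 1: burst=2, C=2
  Job 2: burst=2, C=4
  Job 3: burst=10, C=14
  Job 4: burst=15, C=29
Average completion = 49/4 = 12.25

12.25


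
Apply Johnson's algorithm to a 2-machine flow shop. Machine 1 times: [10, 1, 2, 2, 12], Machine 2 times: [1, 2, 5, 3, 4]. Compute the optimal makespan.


Apply Johnson's rule:
  Group 1 (a <= b): [(2, 1, 2), (3, 2, 5), (4, 2, 3)]
  Group 2 (a > b): [(5, 12, 4), (1, 10, 1)]
Optimal job order: [2, 3, 4, 5, 1]
Schedule:
  Job 2: M1 done at 1, M2 done at 3
  Job 3: M1 done at 3, M2 done at 8
  Job 4: M1 done at 5, M2 done at 11
  Job 5: M1 done at 17, M2 done at 21
  Job 1: M1 done at 27, M2 done at 28
Makespan = 28

28


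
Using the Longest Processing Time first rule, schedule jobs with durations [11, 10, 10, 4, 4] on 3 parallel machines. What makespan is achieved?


Sort jobs in decreasing order (LPT): [11, 10, 10, 4, 4]
Assign each job to the least loaded machine:
  Machine 1: jobs [11], load = 11
  Machine 2: jobs [10, 4], load = 14
  Machine 3: jobs [10, 4], load = 14
Makespan = max load = 14

14


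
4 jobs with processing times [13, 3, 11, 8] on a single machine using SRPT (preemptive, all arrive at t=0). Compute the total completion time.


Since all jobs arrive at t=0, SRPT equals SPT ordering.
SPT order: [3, 8, 11, 13]
Completion times:
  Job 1: p=3, C=3
  Job 2: p=8, C=11
  Job 3: p=11, C=22
  Job 4: p=13, C=35
Total completion time = 3 + 11 + 22 + 35 = 71

71


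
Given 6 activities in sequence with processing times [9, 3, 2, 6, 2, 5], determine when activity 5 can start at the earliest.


Activity 5 starts after activities 1 through 4 complete.
Predecessor durations: [9, 3, 2, 6]
ES = 9 + 3 + 2 + 6 = 20

20


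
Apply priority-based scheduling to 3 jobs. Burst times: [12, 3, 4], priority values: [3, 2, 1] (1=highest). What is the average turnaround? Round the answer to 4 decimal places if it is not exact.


Sort by priority (ascending = highest first):
Order: [(1, 4), (2, 3), (3, 12)]
Completion times:
  Priority 1, burst=4, C=4
  Priority 2, burst=3, C=7
  Priority 3, burst=12, C=19
Average turnaround = 30/3 = 10.0

10.0


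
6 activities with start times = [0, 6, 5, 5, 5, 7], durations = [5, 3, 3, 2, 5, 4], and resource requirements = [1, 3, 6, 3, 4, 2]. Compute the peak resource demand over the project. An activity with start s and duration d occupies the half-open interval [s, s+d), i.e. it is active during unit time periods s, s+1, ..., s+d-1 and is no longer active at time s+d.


Each activity i is active on [start_i, start_i + duration_i).
Compute total resource usage per time slot:
  t=0: active resources = [1], total = 1
  t=1: active resources = [1], total = 1
  t=2: active resources = [1], total = 1
  t=3: active resources = [1], total = 1
  t=4: active resources = [1], total = 1
  t=5: active resources = [6, 3, 4], total = 13
  t=6: active resources = [3, 6, 3, 4], total = 16
  t=7: active resources = [3, 6, 4, 2], total = 15
  t=8: active resources = [3, 4, 2], total = 9
  t=9: active resources = [4, 2], total = 6
  t=10: active resources = [2], total = 2
Peak resource demand = 16

16


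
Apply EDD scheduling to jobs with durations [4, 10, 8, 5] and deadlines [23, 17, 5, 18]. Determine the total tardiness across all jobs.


Sort by due date (EDD order): [(8, 5), (10, 17), (5, 18), (4, 23)]
Compute completion times and tardiness:
  Job 1: p=8, d=5, C=8, tardiness=max(0,8-5)=3
  Job 2: p=10, d=17, C=18, tardiness=max(0,18-17)=1
  Job 3: p=5, d=18, C=23, tardiness=max(0,23-18)=5
  Job 4: p=4, d=23, C=27, tardiness=max(0,27-23)=4
Total tardiness = 13

13


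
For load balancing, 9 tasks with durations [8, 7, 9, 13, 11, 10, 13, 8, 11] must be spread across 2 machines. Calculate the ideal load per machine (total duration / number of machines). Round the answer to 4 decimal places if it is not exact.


Total processing time = 8 + 7 + 9 + 13 + 11 + 10 + 13 + 8 + 11 = 90
Number of machines = 2
Ideal balanced load = 90 / 2 = 45.0

45.0


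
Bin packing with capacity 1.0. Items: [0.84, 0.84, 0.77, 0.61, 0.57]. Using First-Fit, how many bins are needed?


Place items sequentially using First-Fit:
  Item 0.84 -> new Bin 1
  Item 0.84 -> new Bin 2
  Item 0.77 -> new Bin 3
  Item 0.61 -> new Bin 4
  Item 0.57 -> new Bin 5
Total bins used = 5

5


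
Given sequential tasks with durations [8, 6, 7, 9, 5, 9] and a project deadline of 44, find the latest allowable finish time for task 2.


LF(activity 2) = deadline - sum of successor durations
Successors: activities 3 through 6 with durations [7, 9, 5, 9]
Sum of successor durations = 30
LF = 44 - 30 = 14

14


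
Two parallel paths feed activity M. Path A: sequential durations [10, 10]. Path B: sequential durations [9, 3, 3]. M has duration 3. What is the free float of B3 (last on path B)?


ES(B3) = sum of predecessors on chain B = 12
EF(B3) = ES + duration = 12 + 3 = 15
Successor of B3 is M. ES(M) = max(sum(A), sum(B)) = max(20, 15) = 20
Free float = ES(successor) - EF(current) = 20 - 15 = 5

5


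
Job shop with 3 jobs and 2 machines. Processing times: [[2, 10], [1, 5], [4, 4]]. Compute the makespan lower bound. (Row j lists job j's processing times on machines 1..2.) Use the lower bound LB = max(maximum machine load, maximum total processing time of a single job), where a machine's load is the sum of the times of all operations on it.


Machine loads:
  Machine 1: 2 + 1 + 4 = 7
  Machine 2: 10 + 5 + 4 = 19
Max machine load = 19
Job totals:
  Job 1: 12
  Job 2: 6
  Job 3: 8
Max job total = 12
Lower bound = max(19, 12) = 19

19


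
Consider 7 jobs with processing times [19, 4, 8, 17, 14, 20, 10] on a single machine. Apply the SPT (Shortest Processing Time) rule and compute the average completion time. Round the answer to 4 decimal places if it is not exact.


Sort jobs by processing time (SPT order): [4, 8, 10, 14, 17, 19, 20]
Compute completion times sequentially:
  Job 1: processing = 4, completes at 4
  Job 2: processing = 8, completes at 12
  Job 3: processing = 10, completes at 22
  Job 4: processing = 14, completes at 36
  Job 5: processing = 17, completes at 53
  Job 6: processing = 19, completes at 72
  Job 7: processing = 20, completes at 92
Sum of completion times = 291
Average completion time = 291/7 = 41.5714

41.5714


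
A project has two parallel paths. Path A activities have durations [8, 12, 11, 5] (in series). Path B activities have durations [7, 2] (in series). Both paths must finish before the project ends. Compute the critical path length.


Path A total = 8 + 12 + 11 + 5 = 36
Path B total = 7 + 2 = 9
Critical path = longest path = max(36, 9) = 36

36


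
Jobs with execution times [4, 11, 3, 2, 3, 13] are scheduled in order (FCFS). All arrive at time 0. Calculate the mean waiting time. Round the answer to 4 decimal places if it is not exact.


FCFS order (as given): [4, 11, 3, 2, 3, 13]
Waiting times:
  Job 1: wait = 0
  Job 2: wait = 4
  Job 3: wait = 15
  Job 4: wait = 18
  Job 5: wait = 20
  Job 6: wait = 23
Sum of waiting times = 80
Average waiting time = 80/6 = 13.3333

13.3333


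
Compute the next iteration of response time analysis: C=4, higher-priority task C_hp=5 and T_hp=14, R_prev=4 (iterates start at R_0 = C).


R_next = C + ceil(R_prev / T_hp) * C_hp
ceil(4 / 14) = ceil(0.2857) = 1
Interference = 1 * 5 = 5
R_next = 4 + 5 = 9

9


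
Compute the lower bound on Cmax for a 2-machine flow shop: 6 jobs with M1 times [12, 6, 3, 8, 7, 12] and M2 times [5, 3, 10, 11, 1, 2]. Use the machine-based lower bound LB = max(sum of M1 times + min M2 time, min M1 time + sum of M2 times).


LB1 = sum(M1 times) + min(M2 times) = 48 + 1 = 49
LB2 = min(M1 times) + sum(M2 times) = 3 + 32 = 35
Lower bound = max(LB1, LB2) = max(49, 35) = 49

49


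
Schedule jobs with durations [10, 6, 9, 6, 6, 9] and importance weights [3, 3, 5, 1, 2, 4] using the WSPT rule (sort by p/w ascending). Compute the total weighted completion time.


Compute p/w ratios and sort ascending (WSPT): [(9, 5), (6, 3), (9, 4), (6, 2), (10, 3), (6, 1)]
Compute weighted completion times:
  Job (p=9,w=5): C=9, w*C=5*9=45
  Job (p=6,w=3): C=15, w*C=3*15=45
  Job (p=9,w=4): C=24, w*C=4*24=96
  Job (p=6,w=2): C=30, w*C=2*30=60
  Job (p=10,w=3): C=40, w*C=3*40=120
  Job (p=6,w=1): C=46, w*C=1*46=46
Total weighted completion time = 412

412


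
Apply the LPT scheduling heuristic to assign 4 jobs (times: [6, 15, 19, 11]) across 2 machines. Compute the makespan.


Sort jobs in decreasing order (LPT): [19, 15, 11, 6]
Assign each job to the least loaded machine:
  Machine 1: jobs [19, 6], load = 25
  Machine 2: jobs [15, 11], load = 26
Makespan = max load = 26

26


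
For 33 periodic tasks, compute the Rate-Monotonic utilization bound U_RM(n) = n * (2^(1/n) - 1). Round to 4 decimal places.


Compute 2^(1/33) = 1.0212266063
Subtract 1: 1.0212266063 - 1 = 0.0212266063
Multiply by n: 33 * 0.0212266063 = 0.7004780079
Round to 4 dp: 0.7005

0.7005


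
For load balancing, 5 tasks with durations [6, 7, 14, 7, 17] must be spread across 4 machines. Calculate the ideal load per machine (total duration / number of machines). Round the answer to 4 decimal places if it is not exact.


Total processing time = 6 + 7 + 14 + 7 + 17 = 51
Number of machines = 4
Ideal balanced load = 51 / 4 = 12.75

12.75


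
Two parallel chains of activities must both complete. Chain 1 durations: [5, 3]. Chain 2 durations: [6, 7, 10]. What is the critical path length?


Path A total = 5 + 3 = 8
Path B total = 6 + 7 + 10 = 23
Critical path = longest path = max(8, 23) = 23

23


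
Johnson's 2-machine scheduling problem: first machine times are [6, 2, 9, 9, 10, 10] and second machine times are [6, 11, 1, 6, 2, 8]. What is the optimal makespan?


Apply Johnson's rule:
  Group 1 (a <= b): [(2, 2, 11), (1, 6, 6)]
  Group 2 (a > b): [(6, 10, 8), (4, 9, 6), (5, 10, 2), (3, 9, 1)]
Optimal job order: [2, 1, 6, 4, 5, 3]
Schedule:
  Job 2: M1 done at 2, M2 done at 13
  Job 1: M1 done at 8, M2 done at 19
  Job 6: M1 done at 18, M2 done at 27
  Job 4: M1 done at 27, M2 done at 33
  Job 5: M1 done at 37, M2 done at 39
  Job 3: M1 done at 46, M2 done at 47
Makespan = 47

47


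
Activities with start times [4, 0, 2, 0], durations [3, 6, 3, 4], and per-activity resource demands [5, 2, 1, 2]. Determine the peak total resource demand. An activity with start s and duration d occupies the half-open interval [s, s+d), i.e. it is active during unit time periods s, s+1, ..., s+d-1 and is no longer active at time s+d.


Each activity i is active on [start_i, start_i + duration_i).
Compute total resource usage per time slot:
  t=0: active resources = [2, 2], total = 4
  t=1: active resources = [2, 2], total = 4
  t=2: active resources = [2, 1, 2], total = 5
  t=3: active resources = [2, 1, 2], total = 5
  t=4: active resources = [5, 2, 1], total = 8
  t=5: active resources = [5, 2], total = 7
  t=6: active resources = [5], total = 5
Peak resource demand = 8

8


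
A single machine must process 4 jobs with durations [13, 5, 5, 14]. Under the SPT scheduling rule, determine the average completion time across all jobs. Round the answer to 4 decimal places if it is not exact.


Sort jobs by processing time (SPT order): [5, 5, 13, 14]
Compute completion times sequentially:
  Job 1: processing = 5, completes at 5
  Job 2: processing = 5, completes at 10
  Job 3: processing = 13, completes at 23
  Job 4: processing = 14, completes at 37
Sum of completion times = 75
Average completion time = 75/4 = 18.75

18.75


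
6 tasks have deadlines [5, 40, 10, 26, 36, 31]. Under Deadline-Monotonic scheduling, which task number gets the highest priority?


Sort tasks by relative deadline (ascending):
  Task 1: deadline = 5
  Task 3: deadline = 10
  Task 4: deadline = 26
  Task 6: deadline = 31
  Task 5: deadline = 36
  Task 2: deadline = 40
Priority order (highest first): [1, 3, 4, 6, 5, 2]
Highest priority task = 1

1


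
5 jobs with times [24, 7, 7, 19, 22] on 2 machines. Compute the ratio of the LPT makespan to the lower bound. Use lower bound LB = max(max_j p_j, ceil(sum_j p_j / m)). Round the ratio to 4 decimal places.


LPT order: [24, 22, 19, 7, 7]
Machine loads after assignment: [38, 41]
LPT makespan = 41
Lower bound = max(max_job, ceil(total/2)) = max(24, 40) = 40
Ratio = 41 / 40 = 1.025

1.025


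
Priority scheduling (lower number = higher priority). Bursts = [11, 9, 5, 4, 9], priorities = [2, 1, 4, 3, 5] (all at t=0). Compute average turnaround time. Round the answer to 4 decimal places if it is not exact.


Sort by priority (ascending = highest first):
Order: [(1, 9), (2, 11), (3, 4), (4, 5), (5, 9)]
Completion times:
  Priority 1, burst=9, C=9
  Priority 2, burst=11, C=20
  Priority 3, burst=4, C=24
  Priority 4, burst=5, C=29
  Priority 5, burst=9, C=38
Average turnaround = 120/5 = 24.0

24.0


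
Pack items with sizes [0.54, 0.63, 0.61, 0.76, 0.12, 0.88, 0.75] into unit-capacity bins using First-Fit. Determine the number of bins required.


Place items sequentially using First-Fit:
  Item 0.54 -> new Bin 1
  Item 0.63 -> new Bin 2
  Item 0.61 -> new Bin 3
  Item 0.76 -> new Bin 4
  Item 0.12 -> Bin 1 (now 0.66)
  Item 0.88 -> new Bin 5
  Item 0.75 -> new Bin 6
Total bins used = 6

6


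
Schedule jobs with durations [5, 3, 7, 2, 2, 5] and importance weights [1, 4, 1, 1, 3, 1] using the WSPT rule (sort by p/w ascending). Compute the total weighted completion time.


Compute p/w ratios and sort ascending (WSPT): [(2, 3), (3, 4), (2, 1), (5, 1), (5, 1), (7, 1)]
Compute weighted completion times:
  Job (p=2,w=3): C=2, w*C=3*2=6
  Job (p=3,w=4): C=5, w*C=4*5=20
  Job (p=2,w=1): C=7, w*C=1*7=7
  Job (p=5,w=1): C=12, w*C=1*12=12
  Job (p=5,w=1): C=17, w*C=1*17=17
  Job (p=7,w=1): C=24, w*C=1*24=24
Total weighted completion time = 86

86


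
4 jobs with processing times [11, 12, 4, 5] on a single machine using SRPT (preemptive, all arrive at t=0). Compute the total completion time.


Since all jobs arrive at t=0, SRPT equals SPT ordering.
SPT order: [4, 5, 11, 12]
Completion times:
  Job 1: p=4, C=4
  Job 2: p=5, C=9
  Job 3: p=11, C=20
  Job 4: p=12, C=32
Total completion time = 4 + 9 + 20 + 32 = 65

65


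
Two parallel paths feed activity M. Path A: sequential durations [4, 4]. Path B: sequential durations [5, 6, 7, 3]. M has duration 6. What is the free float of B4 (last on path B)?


ES(B4) = sum of predecessors on chain B = 18
EF(B4) = ES + duration = 18 + 3 = 21
Successor of B4 is M. ES(M) = max(sum(A), sum(B)) = max(8, 21) = 21
Free float = ES(successor) - EF(current) = 21 - 21 = 0

0


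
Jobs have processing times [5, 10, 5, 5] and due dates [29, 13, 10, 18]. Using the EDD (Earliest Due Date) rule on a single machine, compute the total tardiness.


Sort by due date (EDD order): [(5, 10), (10, 13), (5, 18), (5, 29)]
Compute completion times and tardiness:
  Job 1: p=5, d=10, C=5, tardiness=max(0,5-10)=0
  Job 2: p=10, d=13, C=15, tardiness=max(0,15-13)=2
  Job 3: p=5, d=18, C=20, tardiness=max(0,20-18)=2
  Job 4: p=5, d=29, C=25, tardiness=max(0,25-29)=0
Total tardiness = 4

4


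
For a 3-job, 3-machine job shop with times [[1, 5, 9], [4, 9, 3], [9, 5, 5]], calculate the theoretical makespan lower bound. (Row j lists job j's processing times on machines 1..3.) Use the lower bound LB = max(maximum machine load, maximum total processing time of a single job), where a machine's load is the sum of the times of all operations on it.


Machine loads:
  Machine 1: 1 + 4 + 9 = 14
  Machine 2: 5 + 9 + 5 = 19
  Machine 3: 9 + 3 + 5 = 17
Max machine load = 19
Job totals:
  Job 1: 15
  Job 2: 16
  Job 3: 19
Max job total = 19
Lower bound = max(19, 19) = 19

19


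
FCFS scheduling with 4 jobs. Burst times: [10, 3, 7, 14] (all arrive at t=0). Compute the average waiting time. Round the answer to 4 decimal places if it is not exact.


FCFS order (as given): [10, 3, 7, 14]
Waiting times:
  Job 1: wait = 0
  Job 2: wait = 10
  Job 3: wait = 13
  Job 4: wait = 20
Sum of waiting times = 43
Average waiting time = 43/4 = 10.75

10.75


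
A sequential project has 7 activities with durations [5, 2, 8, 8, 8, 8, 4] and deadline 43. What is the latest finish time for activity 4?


LF(activity 4) = deadline - sum of successor durations
Successors: activities 5 through 7 with durations [8, 8, 4]
Sum of successor durations = 20
LF = 43 - 20 = 23

23


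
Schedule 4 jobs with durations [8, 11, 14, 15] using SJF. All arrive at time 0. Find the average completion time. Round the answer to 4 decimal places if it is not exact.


SJF order (ascending): [8, 11, 14, 15]
Completion times:
  Job 1: burst=8, C=8
  Job 2: burst=11, C=19
  Job 3: burst=14, C=33
  Job 4: burst=15, C=48
Average completion = 108/4 = 27.0

27.0


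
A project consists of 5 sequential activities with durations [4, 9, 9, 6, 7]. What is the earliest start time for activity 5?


Activity 5 starts after activities 1 through 4 complete.
Predecessor durations: [4, 9, 9, 6]
ES = 4 + 9 + 9 + 6 = 28

28


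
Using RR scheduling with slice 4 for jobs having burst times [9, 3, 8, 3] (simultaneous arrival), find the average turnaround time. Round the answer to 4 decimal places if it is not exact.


Time quantum = 4
Execution trace:
  J1 runs 4 units, time = 4
  J2 runs 3 units, time = 7
  J3 runs 4 units, time = 11
  J4 runs 3 units, time = 14
  J1 runs 4 units, time = 18
  J3 runs 4 units, time = 22
  J1 runs 1 units, time = 23
Finish times: [23, 7, 22, 14]
Average turnaround = 66/4 = 16.5

16.5


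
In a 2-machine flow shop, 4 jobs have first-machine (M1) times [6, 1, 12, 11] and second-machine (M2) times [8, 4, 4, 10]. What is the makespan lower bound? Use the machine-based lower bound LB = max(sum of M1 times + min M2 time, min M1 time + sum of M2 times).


LB1 = sum(M1 times) + min(M2 times) = 30 + 4 = 34
LB2 = min(M1 times) + sum(M2 times) = 1 + 26 = 27
Lower bound = max(LB1, LB2) = max(34, 27) = 34

34


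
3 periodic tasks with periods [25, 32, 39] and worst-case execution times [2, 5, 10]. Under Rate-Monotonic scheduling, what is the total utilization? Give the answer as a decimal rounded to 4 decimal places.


Compute individual utilizations (exact fractions):
  Task 1: C/T = 2/25 (approx. 0.08)
  Task 2: C/T = 5/32 (approx. 0.1563)
  Task 3: C/T = 10/39 (approx. 0.2564)
Total utilization U = 2/25 + 5/32 + 10/39 = 15371/31200
Rounded to 4 decimal places: U = 0.4927
RM (Liu & Layland) bound for 3 tasks = 0.779763; compare with U = 15371/31200 (approx. 0.492660)
U <= bound, so schedulable by RM sufficient condition.

0.4927


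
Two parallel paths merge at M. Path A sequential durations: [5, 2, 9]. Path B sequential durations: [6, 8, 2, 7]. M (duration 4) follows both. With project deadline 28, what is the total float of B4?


Forward pass: ES(B4) = sum of predecessors on chain B = 16
EF = ES + duration = 16 + 7 = 23
Backward pass: LF(M) = deadline = 28; LS(M) = 28 - 4 = 24
LF(B4) = LS(M) - sum(successors on chain B) = 24 - 0 = 24
LS = LF - duration = 24 - 7 = 17
Total float = LS - ES = 17 - 16 = 1

1


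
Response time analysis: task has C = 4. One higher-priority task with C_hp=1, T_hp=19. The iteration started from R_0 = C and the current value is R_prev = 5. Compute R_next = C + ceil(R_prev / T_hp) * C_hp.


R_next = C + ceil(R_prev / T_hp) * C_hp
ceil(5 / 19) = ceil(0.2632) = 1
Interference = 1 * 1 = 1
R_next = 4 + 1 = 5
R_next = R_prev, so the iteration has converged (response time = 5).

5


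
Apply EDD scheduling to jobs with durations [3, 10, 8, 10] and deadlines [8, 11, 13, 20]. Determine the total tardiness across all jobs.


Sort by due date (EDD order): [(3, 8), (10, 11), (8, 13), (10, 20)]
Compute completion times and tardiness:
  Job 1: p=3, d=8, C=3, tardiness=max(0,3-8)=0
  Job 2: p=10, d=11, C=13, tardiness=max(0,13-11)=2
  Job 3: p=8, d=13, C=21, tardiness=max(0,21-13)=8
  Job 4: p=10, d=20, C=31, tardiness=max(0,31-20)=11
Total tardiness = 21

21


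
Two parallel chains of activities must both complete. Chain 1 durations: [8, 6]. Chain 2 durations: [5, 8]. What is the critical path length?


Path A total = 8 + 6 = 14
Path B total = 5 + 8 = 13
Critical path = longest path = max(14, 13) = 14

14


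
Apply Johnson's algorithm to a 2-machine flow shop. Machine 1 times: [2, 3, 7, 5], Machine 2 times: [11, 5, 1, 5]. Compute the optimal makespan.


Apply Johnson's rule:
  Group 1 (a <= b): [(1, 2, 11), (2, 3, 5), (4, 5, 5)]
  Group 2 (a > b): [(3, 7, 1)]
Optimal job order: [1, 2, 4, 3]
Schedule:
  Job 1: M1 done at 2, M2 done at 13
  Job 2: M1 done at 5, M2 done at 18
  Job 4: M1 done at 10, M2 done at 23
  Job 3: M1 done at 17, M2 done at 24
Makespan = 24

24


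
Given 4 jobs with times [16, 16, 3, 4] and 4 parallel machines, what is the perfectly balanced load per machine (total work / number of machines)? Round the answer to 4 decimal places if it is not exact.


Total processing time = 16 + 16 + 3 + 4 = 39
Number of machines = 4
Ideal balanced load = 39 / 4 = 9.75

9.75


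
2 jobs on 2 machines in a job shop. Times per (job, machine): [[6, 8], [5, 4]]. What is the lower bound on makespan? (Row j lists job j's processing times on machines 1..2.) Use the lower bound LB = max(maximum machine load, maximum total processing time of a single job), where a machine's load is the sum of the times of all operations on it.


Machine loads:
  Machine 1: 6 + 5 = 11
  Machine 2: 8 + 4 = 12
Max machine load = 12
Job totals:
  Job 1: 14
  Job 2: 9
Max job total = 14
Lower bound = max(12, 14) = 14

14


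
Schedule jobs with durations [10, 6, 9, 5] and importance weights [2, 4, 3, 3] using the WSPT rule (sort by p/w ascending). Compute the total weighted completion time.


Compute p/w ratios and sort ascending (WSPT): [(6, 4), (5, 3), (9, 3), (10, 2)]
Compute weighted completion times:
  Job (p=6,w=4): C=6, w*C=4*6=24
  Job (p=5,w=3): C=11, w*C=3*11=33
  Job (p=9,w=3): C=20, w*C=3*20=60
  Job (p=10,w=2): C=30, w*C=2*30=60
Total weighted completion time = 177

177


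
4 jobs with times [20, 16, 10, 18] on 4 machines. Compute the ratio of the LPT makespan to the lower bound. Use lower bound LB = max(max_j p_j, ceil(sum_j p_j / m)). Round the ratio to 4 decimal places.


LPT order: [20, 18, 16, 10]
Machine loads after assignment: [20, 18, 16, 10]
LPT makespan = 20
Lower bound = max(max_job, ceil(total/4)) = max(20, 16) = 20
Ratio = 20 / 20 = 1.0

1.0


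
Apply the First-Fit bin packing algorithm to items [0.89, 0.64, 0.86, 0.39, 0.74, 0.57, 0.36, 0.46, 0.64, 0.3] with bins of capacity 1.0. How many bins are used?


Place items sequentially using First-Fit:
  Item 0.89 -> new Bin 1
  Item 0.64 -> new Bin 2
  Item 0.86 -> new Bin 3
  Item 0.39 -> new Bin 4
  Item 0.74 -> new Bin 5
  Item 0.57 -> Bin 4 (now 0.96)
  Item 0.36 -> Bin 2 (now 1.0)
  Item 0.46 -> new Bin 6
  Item 0.64 -> new Bin 7
  Item 0.3 -> Bin 6 (now 0.76)
Total bins used = 7

7


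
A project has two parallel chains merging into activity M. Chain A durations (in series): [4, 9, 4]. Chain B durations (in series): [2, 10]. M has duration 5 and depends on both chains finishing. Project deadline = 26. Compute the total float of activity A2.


Forward pass: ES(A2) = sum of predecessors on chain A = 4
EF = ES + duration = 4 + 9 = 13
Backward pass: LF(M) = deadline = 26; LS(M) = 26 - 5 = 21
LF(A2) = LS(M) - sum(successors on chain A) = 21 - 4 = 17
LS = LF - duration = 17 - 9 = 8
Total float = LS - ES = 8 - 4 = 4

4


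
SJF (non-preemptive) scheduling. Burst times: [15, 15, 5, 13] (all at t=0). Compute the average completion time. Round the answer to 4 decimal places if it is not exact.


SJF order (ascending): [5, 13, 15, 15]
Completion times:
  Job 1: burst=5, C=5
  Job 2: burst=13, C=18
  Job 3: burst=15, C=33
  Job 4: burst=15, C=48
Average completion = 104/4 = 26.0

26.0


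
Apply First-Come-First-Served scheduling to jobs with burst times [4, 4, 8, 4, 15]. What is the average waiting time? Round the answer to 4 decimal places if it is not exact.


FCFS order (as given): [4, 4, 8, 4, 15]
Waiting times:
  Job 1: wait = 0
  Job 2: wait = 4
  Job 3: wait = 8
  Job 4: wait = 16
  Job 5: wait = 20
Sum of waiting times = 48
Average waiting time = 48/5 = 9.6

9.6


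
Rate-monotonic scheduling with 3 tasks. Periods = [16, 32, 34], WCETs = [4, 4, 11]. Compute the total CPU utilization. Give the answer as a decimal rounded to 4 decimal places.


Compute individual utilizations (exact fractions):
  Task 1: C/T = 4/16 = 1/4 (approx. 0.25)
  Task 2: C/T = 4/32 = 1/8 (approx. 0.125)
  Task 3: C/T = 11/34 (approx. 0.3235)
Total utilization U = 1/4 + 1/8 + 11/34 = 95/136
Rounded to 4 decimal places: U = 0.6985
RM (Liu & Layland) bound for 3 tasks = 0.779763; compare with U = 95/136 (approx. 0.698529)
U <= bound, so schedulable by RM sufficient condition.

0.6985


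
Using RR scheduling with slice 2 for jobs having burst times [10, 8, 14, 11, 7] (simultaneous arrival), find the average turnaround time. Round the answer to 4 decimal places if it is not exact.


Time quantum = 2
Execution trace:
  J1 runs 2 units, time = 2
  J2 runs 2 units, time = 4
  J3 runs 2 units, time = 6
  J4 runs 2 units, time = 8
  J5 runs 2 units, time = 10
  J1 runs 2 units, time = 12
  J2 runs 2 units, time = 14
  J3 runs 2 units, time = 16
  J4 runs 2 units, time = 18
  J5 runs 2 units, time = 20
  J1 runs 2 units, time = 22
  J2 runs 2 units, time = 24
  J3 runs 2 units, time = 26
  J4 runs 2 units, time = 28
  J5 runs 2 units, time = 30
  J1 runs 2 units, time = 32
  J2 runs 2 units, time = 34
  J3 runs 2 units, time = 36
  J4 runs 2 units, time = 38
  J5 runs 1 units, time = 39
  J1 runs 2 units, time = 41
  J3 runs 2 units, time = 43
  J4 runs 2 units, time = 45
  J3 runs 2 units, time = 47
  J4 runs 1 units, time = 48
  J3 runs 2 units, time = 50
Finish times: [41, 34, 50, 48, 39]
Average turnaround = 212/5 = 42.4

42.4
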